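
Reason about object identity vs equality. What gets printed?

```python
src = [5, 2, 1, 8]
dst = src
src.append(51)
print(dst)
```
[5, 2, 1, 8, 51]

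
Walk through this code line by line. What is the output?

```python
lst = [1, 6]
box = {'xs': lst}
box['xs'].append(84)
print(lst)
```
[1, 6, 84]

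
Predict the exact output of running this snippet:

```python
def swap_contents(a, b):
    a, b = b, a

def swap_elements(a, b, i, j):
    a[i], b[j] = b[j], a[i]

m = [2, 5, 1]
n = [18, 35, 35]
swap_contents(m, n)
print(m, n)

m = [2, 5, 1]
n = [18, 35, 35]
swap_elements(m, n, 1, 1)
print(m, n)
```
[2, 5, 1] [18, 35, 35]
[2, 35, 1] [18, 5, 35]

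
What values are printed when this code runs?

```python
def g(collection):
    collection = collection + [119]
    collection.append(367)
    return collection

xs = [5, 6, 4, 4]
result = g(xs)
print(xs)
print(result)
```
[5, 6, 4, 4]
[5, 6, 4, 4, 119, 367]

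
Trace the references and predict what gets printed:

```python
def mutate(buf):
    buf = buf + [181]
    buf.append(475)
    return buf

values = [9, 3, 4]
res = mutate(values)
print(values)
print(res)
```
[9, 3, 4]
[9, 3, 4, 181, 475]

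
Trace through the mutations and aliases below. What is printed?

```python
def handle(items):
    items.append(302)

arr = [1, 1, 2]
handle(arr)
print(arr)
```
[1, 1, 2, 302]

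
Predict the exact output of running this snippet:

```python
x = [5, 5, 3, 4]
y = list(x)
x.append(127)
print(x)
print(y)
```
[5, 5, 3, 4, 127]
[5, 5, 3, 4]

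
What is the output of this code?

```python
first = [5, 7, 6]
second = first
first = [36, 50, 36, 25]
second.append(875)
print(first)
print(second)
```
[36, 50, 36, 25]
[5, 7, 6, 875]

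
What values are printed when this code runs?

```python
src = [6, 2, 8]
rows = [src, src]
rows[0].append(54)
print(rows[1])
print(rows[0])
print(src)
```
[6, 2, 8, 54]
[6, 2, 8, 54]
[6, 2, 8, 54]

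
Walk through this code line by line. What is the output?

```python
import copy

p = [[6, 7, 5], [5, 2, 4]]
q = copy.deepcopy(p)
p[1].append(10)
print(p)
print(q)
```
[[6, 7, 5], [5, 2, 4, 10]]
[[6, 7, 5], [5, 2, 4]]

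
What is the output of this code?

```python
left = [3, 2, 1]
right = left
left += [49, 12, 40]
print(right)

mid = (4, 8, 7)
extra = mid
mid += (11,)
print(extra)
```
[3, 2, 1, 49, 12, 40]
(4, 8, 7)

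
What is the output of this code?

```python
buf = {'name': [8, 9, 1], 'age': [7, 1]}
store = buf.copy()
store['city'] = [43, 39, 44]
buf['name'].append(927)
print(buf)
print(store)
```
{'name': [8, 9, 1, 927], 'age': [7, 1]}
{'name': [8, 9, 1, 927], 'age': [7, 1], 'city': [43, 39, 44]}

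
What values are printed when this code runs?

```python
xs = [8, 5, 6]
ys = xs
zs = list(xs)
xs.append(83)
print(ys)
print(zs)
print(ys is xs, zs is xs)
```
[8, 5, 6, 83]
[8, 5, 6]
True False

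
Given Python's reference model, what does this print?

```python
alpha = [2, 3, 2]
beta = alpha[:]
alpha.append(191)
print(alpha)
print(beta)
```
[2, 3, 2, 191]
[2, 3, 2]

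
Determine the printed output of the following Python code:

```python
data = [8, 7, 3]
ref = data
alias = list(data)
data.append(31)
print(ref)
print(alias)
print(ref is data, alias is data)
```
[8, 7, 3, 31]
[8, 7, 3]
True False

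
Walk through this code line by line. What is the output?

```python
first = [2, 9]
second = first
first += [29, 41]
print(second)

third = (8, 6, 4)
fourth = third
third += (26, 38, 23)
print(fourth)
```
[2, 9, 29, 41]
(8, 6, 4)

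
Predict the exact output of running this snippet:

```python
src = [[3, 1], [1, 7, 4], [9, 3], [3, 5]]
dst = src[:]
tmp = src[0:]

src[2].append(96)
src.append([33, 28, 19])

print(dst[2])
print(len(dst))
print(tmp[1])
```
[9, 3, 96]
4
[1, 7, 4]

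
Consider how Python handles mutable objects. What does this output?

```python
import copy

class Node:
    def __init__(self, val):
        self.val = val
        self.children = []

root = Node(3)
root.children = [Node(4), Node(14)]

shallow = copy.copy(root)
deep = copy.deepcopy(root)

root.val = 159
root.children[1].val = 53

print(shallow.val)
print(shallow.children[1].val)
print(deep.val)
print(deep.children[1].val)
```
3
53
3
14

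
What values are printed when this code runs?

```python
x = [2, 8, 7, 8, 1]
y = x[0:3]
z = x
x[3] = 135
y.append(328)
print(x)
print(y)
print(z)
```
[2, 8, 7, 135, 1]
[2, 8, 7, 328]
[2, 8, 7, 135, 1]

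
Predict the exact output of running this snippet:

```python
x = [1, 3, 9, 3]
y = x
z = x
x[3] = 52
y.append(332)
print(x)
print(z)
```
[1, 3, 9, 52, 332]
[1, 3, 9, 52, 332]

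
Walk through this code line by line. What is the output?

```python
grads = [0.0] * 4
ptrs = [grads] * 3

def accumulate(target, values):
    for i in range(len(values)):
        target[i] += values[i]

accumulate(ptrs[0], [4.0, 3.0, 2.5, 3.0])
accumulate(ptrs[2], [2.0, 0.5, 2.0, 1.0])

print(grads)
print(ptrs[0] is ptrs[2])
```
[6.0, 3.5, 4.5, 4.0]
True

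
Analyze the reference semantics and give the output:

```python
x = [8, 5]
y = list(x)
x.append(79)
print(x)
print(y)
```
[8, 5, 79]
[8, 5]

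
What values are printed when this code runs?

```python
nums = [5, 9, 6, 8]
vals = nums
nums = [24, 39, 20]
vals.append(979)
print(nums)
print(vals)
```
[24, 39, 20]
[5, 9, 6, 8, 979]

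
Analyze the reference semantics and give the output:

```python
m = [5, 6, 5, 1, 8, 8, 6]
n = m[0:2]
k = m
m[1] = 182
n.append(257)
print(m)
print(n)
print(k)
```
[5, 182, 5, 1, 8, 8, 6]
[5, 6, 257]
[5, 182, 5, 1, 8, 8, 6]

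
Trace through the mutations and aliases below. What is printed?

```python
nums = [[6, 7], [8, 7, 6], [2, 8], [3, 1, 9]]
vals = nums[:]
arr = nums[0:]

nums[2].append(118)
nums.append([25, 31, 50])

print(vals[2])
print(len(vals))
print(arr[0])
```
[2, 8, 118]
4
[6, 7]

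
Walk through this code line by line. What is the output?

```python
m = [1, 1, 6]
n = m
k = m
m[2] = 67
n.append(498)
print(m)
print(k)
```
[1, 1, 67, 498]
[1, 1, 67, 498]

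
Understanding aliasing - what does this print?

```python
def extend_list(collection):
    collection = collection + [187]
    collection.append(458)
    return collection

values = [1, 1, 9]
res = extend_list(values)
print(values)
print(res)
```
[1, 1, 9]
[1, 1, 9, 187, 458]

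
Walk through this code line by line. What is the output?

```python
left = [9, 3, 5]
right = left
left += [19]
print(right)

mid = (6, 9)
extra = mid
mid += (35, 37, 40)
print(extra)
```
[9, 3, 5, 19]
(6, 9)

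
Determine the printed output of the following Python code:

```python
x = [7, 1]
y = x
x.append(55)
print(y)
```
[7, 1, 55]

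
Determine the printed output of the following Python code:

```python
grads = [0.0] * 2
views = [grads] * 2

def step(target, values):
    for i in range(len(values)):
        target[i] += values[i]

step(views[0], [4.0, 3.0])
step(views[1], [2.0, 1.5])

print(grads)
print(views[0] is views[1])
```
[6.0, 4.5]
True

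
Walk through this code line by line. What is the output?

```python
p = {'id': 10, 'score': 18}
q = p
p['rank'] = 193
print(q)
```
{'id': 10, 'score': 18, 'rank': 193}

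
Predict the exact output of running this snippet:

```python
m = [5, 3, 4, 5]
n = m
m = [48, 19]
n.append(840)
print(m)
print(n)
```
[48, 19]
[5, 3, 4, 5, 840]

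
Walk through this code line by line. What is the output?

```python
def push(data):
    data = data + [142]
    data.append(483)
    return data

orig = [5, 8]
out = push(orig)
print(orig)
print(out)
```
[5, 8]
[5, 8, 142, 483]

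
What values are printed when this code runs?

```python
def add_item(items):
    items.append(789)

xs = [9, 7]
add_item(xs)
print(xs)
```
[9, 7, 789]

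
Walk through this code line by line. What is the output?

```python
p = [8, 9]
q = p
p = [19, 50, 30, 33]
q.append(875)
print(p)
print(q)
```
[19, 50, 30, 33]
[8, 9, 875]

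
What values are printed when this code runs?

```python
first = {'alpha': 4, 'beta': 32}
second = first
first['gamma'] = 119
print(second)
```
{'alpha': 4, 'beta': 32, 'gamma': 119}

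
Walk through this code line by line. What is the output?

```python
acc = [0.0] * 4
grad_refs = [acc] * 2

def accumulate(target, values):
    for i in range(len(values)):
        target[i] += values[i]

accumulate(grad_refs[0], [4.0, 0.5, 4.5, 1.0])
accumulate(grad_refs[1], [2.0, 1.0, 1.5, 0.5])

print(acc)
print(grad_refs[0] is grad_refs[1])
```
[6.0, 1.5, 6.0, 1.5]
True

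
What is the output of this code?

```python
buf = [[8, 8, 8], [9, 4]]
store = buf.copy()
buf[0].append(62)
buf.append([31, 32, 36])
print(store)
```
[[8, 8, 8, 62], [9, 4]]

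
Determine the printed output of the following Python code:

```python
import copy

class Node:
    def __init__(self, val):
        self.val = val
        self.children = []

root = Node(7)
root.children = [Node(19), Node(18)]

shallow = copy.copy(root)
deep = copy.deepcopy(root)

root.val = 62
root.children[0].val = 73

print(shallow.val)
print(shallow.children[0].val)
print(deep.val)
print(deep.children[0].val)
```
7
73
7
19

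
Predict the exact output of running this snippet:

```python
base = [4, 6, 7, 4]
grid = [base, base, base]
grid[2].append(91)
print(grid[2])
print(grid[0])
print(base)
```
[4, 6, 7, 4, 91]
[4, 6, 7, 4, 91]
[4, 6, 7, 4, 91]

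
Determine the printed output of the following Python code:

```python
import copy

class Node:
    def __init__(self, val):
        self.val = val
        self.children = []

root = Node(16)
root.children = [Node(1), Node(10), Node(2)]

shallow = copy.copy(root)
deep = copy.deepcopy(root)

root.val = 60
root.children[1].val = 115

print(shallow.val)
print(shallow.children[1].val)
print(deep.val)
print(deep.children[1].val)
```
16
115
16
10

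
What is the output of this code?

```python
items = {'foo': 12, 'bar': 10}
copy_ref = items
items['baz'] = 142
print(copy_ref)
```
{'foo': 12, 'bar': 10, 'baz': 142}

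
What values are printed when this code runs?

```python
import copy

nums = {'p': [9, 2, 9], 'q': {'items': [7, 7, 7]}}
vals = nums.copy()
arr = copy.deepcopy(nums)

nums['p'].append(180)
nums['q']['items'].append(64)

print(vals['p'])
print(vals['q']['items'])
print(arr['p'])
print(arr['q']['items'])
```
[9, 2, 9, 180]
[7, 7, 7, 64]
[9, 2, 9]
[7, 7, 7]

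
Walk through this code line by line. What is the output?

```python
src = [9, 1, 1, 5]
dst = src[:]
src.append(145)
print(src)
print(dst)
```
[9, 1, 1, 5, 145]
[9, 1, 1, 5]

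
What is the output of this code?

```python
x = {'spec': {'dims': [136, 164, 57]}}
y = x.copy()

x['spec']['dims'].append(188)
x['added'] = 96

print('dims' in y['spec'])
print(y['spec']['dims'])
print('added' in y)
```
True
[136, 164, 57, 188]
False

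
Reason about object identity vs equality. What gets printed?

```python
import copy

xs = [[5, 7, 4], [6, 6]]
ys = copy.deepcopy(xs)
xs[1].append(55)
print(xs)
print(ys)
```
[[5, 7, 4], [6, 6, 55]]
[[5, 7, 4], [6, 6]]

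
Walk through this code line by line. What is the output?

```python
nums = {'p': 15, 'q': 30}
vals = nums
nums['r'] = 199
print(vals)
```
{'p': 15, 'q': 30, 'r': 199}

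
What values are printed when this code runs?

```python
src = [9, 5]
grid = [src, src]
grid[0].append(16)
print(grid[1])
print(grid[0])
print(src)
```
[9, 5, 16]
[9, 5, 16]
[9, 5, 16]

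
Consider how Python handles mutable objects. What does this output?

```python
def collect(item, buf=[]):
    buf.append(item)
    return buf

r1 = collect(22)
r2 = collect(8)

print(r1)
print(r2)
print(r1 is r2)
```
[22, 8]
[22, 8]
True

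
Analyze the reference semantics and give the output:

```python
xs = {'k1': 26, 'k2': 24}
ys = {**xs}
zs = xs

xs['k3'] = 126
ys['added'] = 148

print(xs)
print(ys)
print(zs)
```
{'k1': 26, 'k2': 24, 'k3': 126}
{'k1': 26, 'k2': 24, 'added': 148}
{'k1': 26, 'k2': 24, 'k3': 126}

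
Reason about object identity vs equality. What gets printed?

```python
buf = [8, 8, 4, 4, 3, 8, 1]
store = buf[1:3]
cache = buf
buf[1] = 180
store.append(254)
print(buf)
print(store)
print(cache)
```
[8, 180, 4, 4, 3, 8, 1]
[8, 4, 254]
[8, 180, 4, 4, 3, 8, 1]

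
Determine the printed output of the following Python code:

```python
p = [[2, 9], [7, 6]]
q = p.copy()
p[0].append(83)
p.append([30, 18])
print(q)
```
[[2, 9, 83], [7, 6]]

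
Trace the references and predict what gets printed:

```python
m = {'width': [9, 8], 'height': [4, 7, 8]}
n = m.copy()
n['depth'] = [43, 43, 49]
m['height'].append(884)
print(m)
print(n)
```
{'width': [9, 8], 'height': [4, 7, 8, 884]}
{'width': [9, 8], 'height': [4, 7, 8, 884], 'depth': [43, 43, 49]}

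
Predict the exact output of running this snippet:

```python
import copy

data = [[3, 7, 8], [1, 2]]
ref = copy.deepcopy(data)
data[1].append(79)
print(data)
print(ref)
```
[[3, 7, 8], [1, 2, 79]]
[[3, 7, 8], [1, 2]]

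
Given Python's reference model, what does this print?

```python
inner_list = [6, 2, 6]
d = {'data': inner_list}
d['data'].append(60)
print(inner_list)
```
[6, 2, 6, 60]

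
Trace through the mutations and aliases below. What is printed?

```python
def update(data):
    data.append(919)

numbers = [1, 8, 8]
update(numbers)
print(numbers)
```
[1, 8, 8, 919]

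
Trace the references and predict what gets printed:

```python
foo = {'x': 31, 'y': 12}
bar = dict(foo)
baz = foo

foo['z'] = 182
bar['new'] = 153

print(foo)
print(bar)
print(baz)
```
{'x': 31, 'y': 12, 'z': 182}
{'x': 31, 'y': 12, 'new': 153}
{'x': 31, 'y': 12, 'z': 182}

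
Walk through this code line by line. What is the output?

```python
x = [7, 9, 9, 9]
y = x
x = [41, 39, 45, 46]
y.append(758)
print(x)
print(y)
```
[41, 39, 45, 46]
[7, 9, 9, 9, 758]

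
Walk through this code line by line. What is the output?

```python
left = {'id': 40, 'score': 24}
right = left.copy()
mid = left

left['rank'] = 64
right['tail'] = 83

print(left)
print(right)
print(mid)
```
{'id': 40, 'score': 24, 'rank': 64}
{'id': 40, 'score': 24, 'tail': 83}
{'id': 40, 'score': 24, 'rank': 64}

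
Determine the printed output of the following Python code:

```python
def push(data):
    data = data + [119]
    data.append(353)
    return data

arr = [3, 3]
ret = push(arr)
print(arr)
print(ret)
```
[3, 3]
[3, 3, 119, 353]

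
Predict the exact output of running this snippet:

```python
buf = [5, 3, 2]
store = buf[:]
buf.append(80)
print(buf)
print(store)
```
[5, 3, 2, 80]
[5, 3, 2]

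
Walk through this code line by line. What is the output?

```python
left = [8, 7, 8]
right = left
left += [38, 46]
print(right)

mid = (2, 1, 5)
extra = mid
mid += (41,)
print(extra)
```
[8, 7, 8, 38, 46]
(2, 1, 5)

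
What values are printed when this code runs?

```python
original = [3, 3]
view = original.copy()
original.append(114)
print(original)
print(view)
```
[3, 3, 114]
[3, 3]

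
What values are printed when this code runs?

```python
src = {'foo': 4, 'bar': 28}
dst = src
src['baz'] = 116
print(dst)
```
{'foo': 4, 'bar': 28, 'baz': 116}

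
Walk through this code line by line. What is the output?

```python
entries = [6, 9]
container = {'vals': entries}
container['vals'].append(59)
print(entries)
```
[6, 9, 59]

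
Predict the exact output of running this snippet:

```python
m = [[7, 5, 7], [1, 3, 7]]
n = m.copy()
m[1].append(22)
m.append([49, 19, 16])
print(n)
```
[[7, 5, 7], [1, 3, 7, 22]]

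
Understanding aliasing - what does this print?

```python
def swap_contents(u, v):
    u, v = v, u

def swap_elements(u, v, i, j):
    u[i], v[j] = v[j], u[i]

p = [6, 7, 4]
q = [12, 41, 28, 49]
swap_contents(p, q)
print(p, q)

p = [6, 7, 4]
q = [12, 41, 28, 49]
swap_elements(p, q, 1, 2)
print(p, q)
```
[6, 7, 4] [12, 41, 28, 49]
[6, 28, 4] [12, 41, 7, 49]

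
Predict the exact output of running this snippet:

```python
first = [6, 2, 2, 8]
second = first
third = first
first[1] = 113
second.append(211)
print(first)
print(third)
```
[6, 113, 2, 8, 211]
[6, 113, 2, 8, 211]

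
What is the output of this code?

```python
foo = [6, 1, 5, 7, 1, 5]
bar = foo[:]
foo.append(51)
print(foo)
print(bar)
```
[6, 1, 5, 7, 1, 5, 51]
[6, 1, 5, 7, 1, 5]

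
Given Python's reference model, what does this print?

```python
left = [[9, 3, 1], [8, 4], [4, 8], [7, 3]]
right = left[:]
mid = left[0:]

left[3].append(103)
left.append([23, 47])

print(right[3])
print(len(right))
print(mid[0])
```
[7, 3, 103]
4
[9, 3, 1]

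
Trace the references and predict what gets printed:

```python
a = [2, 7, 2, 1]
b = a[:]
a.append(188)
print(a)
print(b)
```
[2, 7, 2, 1, 188]
[2, 7, 2, 1]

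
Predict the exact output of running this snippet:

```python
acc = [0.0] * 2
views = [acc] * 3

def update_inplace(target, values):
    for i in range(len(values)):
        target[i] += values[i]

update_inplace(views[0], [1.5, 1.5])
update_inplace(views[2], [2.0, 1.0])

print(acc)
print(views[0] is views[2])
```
[3.5, 2.5]
True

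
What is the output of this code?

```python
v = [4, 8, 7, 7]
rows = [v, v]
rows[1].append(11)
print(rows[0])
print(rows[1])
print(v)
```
[4, 8, 7, 7, 11]
[4, 8, 7, 7, 11]
[4, 8, 7, 7, 11]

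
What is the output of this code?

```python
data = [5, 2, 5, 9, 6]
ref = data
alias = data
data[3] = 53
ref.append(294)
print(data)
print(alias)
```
[5, 2, 5, 53, 6, 294]
[5, 2, 5, 53, 6, 294]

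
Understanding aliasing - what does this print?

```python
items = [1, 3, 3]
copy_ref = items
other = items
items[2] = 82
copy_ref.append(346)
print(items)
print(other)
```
[1, 3, 82, 346]
[1, 3, 82, 346]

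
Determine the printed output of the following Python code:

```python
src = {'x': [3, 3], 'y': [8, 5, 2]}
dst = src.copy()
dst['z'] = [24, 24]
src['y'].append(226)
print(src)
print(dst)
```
{'x': [3, 3], 'y': [8, 5, 2, 226]}
{'x': [3, 3], 'y': [8, 5, 2, 226], 'z': [24, 24]}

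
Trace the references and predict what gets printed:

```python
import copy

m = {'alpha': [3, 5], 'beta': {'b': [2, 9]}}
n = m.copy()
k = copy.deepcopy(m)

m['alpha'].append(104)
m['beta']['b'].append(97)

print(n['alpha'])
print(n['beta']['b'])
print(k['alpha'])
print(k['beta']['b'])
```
[3, 5, 104]
[2, 9, 97]
[3, 5]
[2, 9]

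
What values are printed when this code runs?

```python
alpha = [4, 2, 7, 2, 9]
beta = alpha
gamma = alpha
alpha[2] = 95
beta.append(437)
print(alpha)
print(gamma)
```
[4, 2, 95, 2, 9, 437]
[4, 2, 95, 2, 9, 437]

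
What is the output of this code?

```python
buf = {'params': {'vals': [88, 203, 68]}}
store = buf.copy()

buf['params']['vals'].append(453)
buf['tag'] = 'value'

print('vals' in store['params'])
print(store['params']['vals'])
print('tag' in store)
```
True
[88, 203, 68, 453]
False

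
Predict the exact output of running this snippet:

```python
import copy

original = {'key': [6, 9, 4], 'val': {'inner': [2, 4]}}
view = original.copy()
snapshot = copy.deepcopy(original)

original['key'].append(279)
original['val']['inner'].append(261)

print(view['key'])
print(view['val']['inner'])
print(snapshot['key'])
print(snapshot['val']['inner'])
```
[6, 9, 4, 279]
[2, 4, 261]
[6, 9, 4]
[2, 4]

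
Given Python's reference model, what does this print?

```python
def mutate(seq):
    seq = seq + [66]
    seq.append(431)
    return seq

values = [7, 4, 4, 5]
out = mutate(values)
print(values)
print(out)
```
[7, 4, 4, 5]
[7, 4, 4, 5, 66, 431]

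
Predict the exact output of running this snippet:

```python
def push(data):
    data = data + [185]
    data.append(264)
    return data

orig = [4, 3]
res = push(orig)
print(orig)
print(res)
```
[4, 3]
[4, 3, 185, 264]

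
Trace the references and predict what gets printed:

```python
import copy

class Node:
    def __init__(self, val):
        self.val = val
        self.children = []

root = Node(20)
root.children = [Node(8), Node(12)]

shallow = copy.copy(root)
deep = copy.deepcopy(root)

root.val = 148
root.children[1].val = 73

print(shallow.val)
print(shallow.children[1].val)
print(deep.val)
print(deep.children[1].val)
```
20
73
20
12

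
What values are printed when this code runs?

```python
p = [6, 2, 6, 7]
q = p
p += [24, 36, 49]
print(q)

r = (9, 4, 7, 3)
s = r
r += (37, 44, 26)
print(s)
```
[6, 2, 6, 7, 24, 36, 49]
(9, 4, 7, 3)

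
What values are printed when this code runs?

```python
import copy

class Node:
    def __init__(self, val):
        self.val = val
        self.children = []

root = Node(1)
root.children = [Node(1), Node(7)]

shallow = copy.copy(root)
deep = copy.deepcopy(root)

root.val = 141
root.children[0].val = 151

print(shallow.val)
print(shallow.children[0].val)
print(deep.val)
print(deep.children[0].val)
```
1
151
1
1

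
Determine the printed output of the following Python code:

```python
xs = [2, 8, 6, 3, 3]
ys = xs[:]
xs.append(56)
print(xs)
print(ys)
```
[2, 8, 6, 3, 3, 56]
[2, 8, 6, 3, 3]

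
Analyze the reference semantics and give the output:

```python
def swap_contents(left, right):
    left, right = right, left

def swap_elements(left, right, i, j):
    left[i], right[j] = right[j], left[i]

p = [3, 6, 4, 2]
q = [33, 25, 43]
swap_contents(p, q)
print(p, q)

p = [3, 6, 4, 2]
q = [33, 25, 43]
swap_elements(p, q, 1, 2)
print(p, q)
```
[3, 6, 4, 2] [33, 25, 43]
[3, 43, 4, 2] [33, 25, 6]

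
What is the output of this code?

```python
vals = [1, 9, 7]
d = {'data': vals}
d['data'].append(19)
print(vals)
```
[1, 9, 7, 19]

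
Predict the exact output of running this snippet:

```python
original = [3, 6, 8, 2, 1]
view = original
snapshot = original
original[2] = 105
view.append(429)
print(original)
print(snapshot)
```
[3, 6, 105, 2, 1, 429]
[3, 6, 105, 2, 1, 429]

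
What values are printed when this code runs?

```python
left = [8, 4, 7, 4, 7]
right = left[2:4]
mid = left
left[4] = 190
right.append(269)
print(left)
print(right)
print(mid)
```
[8, 4, 7, 4, 190]
[7, 4, 269]
[8, 4, 7, 4, 190]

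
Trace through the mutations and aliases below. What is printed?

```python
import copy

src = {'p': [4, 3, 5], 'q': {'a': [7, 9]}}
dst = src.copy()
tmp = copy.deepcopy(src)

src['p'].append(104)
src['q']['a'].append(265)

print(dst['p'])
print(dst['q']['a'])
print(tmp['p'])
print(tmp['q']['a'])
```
[4, 3, 5, 104]
[7, 9, 265]
[4, 3, 5]
[7, 9]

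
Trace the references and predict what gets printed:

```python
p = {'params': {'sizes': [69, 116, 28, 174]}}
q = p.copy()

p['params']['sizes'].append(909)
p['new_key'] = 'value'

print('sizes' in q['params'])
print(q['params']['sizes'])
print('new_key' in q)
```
True
[69, 116, 28, 174, 909]
False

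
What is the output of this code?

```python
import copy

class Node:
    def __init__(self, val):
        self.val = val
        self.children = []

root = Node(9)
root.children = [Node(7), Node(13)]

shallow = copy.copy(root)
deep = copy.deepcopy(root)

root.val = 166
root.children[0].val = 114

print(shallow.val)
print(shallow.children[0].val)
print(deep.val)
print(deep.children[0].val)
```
9
114
9
7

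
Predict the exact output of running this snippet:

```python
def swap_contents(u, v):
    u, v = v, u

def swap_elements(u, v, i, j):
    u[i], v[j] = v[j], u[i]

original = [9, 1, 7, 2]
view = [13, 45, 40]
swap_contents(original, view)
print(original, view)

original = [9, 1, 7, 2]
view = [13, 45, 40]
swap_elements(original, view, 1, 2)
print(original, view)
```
[9, 1, 7, 2] [13, 45, 40]
[9, 40, 7, 2] [13, 45, 1]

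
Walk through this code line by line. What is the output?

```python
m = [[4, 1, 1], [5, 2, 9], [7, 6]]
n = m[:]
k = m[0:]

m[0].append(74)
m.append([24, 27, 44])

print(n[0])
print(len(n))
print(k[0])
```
[4, 1, 1, 74]
3
[4, 1, 1, 74]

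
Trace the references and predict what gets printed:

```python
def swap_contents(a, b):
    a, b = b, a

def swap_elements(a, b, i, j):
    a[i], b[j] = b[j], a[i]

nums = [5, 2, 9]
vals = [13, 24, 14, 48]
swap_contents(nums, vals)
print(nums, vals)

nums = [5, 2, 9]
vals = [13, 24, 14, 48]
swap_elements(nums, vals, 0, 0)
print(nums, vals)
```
[5, 2, 9] [13, 24, 14, 48]
[13, 2, 9] [5, 24, 14, 48]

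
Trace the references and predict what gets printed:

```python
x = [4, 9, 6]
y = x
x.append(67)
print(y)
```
[4, 9, 6, 67]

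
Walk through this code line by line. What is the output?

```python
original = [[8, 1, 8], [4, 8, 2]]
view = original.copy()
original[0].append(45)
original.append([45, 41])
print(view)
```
[[8, 1, 8, 45], [4, 8, 2]]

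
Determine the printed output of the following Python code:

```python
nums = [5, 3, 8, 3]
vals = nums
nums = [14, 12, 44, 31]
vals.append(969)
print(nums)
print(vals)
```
[14, 12, 44, 31]
[5, 3, 8, 3, 969]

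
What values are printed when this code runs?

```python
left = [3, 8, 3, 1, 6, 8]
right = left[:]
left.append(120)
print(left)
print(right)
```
[3, 8, 3, 1, 6, 8, 120]
[3, 8, 3, 1, 6, 8]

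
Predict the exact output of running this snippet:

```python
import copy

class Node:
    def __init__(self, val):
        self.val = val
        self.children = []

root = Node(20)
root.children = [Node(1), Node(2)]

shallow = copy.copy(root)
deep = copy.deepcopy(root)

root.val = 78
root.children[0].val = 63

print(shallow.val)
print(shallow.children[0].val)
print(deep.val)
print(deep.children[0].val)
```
20
63
20
1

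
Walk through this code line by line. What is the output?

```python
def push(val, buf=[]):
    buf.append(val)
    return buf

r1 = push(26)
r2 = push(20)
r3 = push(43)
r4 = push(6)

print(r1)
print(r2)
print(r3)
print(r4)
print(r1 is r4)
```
[26, 20, 43, 6]
[26, 20, 43, 6]
[26, 20, 43, 6]
[26, 20, 43, 6]
True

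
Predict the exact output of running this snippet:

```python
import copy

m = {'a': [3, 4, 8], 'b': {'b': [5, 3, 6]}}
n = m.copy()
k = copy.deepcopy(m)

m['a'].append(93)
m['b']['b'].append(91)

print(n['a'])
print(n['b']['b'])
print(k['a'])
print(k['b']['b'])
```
[3, 4, 8, 93]
[5, 3, 6, 91]
[3, 4, 8]
[5, 3, 6]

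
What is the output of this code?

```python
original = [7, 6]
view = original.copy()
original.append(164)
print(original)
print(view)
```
[7, 6, 164]
[7, 6]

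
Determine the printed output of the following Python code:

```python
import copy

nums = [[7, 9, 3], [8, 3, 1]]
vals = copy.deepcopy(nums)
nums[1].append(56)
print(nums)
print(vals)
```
[[7, 9, 3], [8, 3, 1, 56]]
[[7, 9, 3], [8, 3, 1]]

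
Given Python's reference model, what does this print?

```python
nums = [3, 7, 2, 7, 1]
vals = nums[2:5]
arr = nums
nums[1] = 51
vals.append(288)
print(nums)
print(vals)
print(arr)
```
[3, 51, 2, 7, 1]
[2, 7, 1, 288]
[3, 51, 2, 7, 1]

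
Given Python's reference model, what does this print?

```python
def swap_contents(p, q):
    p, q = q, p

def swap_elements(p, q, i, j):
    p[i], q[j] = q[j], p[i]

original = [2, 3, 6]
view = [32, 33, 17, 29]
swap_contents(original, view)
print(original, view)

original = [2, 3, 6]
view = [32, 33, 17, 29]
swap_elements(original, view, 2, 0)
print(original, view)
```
[2, 3, 6] [32, 33, 17, 29]
[2, 3, 32] [6, 33, 17, 29]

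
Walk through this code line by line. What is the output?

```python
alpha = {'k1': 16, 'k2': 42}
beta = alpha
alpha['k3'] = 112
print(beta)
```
{'k1': 16, 'k2': 42, 'k3': 112}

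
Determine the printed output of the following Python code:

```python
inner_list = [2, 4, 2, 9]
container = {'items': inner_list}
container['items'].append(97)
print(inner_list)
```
[2, 4, 2, 9, 97]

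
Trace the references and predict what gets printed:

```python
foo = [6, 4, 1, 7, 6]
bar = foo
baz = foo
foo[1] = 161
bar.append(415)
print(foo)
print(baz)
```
[6, 161, 1, 7, 6, 415]
[6, 161, 1, 7, 6, 415]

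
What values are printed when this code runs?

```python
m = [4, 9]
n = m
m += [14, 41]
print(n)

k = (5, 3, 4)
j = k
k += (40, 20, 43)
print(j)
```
[4, 9, 14, 41]
(5, 3, 4)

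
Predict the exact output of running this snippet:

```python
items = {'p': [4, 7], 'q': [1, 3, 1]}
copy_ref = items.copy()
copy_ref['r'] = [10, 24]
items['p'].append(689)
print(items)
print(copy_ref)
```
{'p': [4, 7, 689], 'q': [1, 3, 1]}
{'p': [4, 7, 689], 'q': [1, 3, 1], 'r': [10, 24]}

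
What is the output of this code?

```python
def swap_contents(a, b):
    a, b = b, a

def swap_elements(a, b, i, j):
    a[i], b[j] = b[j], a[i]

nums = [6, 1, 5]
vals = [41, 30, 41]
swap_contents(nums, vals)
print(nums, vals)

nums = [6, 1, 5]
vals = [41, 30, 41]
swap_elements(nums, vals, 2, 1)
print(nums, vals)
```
[6, 1, 5] [41, 30, 41]
[6, 1, 30] [41, 5, 41]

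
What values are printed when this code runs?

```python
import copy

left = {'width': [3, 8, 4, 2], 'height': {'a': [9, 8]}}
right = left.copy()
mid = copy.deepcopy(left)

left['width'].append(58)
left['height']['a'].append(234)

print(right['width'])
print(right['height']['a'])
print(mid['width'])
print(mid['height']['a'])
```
[3, 8, 4, 2, 58]
[9, 8, 234]
[3, 8, 4, 2]
[9, 8]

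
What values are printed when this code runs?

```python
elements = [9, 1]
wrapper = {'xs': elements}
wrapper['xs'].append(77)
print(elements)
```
[9, 1, 77]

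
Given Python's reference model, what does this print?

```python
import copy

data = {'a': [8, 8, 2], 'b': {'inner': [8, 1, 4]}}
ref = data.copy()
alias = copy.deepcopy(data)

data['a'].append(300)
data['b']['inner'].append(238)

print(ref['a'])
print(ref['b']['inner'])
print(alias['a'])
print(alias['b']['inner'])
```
[8, 8, 2, 300]
[8, 1, 4, 238]
[8, 8, 2]
[8, 1, 4]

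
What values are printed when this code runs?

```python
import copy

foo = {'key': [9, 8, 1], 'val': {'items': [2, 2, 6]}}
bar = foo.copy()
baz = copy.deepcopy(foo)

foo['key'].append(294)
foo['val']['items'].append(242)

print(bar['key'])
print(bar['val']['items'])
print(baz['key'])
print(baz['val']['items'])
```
[9, 8, 1, 294]
[2, 2, 6, 242]
[9, 8, 1]
[2, 2, 6]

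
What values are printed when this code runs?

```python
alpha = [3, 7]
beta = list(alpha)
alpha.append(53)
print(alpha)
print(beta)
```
[3, 7, 53]
[3, 7]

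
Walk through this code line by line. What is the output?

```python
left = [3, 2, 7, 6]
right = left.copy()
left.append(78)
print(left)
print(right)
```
[3, 2, 7, 6, 78]
[3, 2, 7, 6]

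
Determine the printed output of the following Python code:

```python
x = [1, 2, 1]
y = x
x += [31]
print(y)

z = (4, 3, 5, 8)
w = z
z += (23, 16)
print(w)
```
[1, 2, 1, 31]
(4, 3, 5, 8)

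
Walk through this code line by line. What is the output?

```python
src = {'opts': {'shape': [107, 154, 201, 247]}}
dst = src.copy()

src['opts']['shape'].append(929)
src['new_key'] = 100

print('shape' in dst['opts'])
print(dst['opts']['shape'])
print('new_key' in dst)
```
True
[107, 154, 201, 247, 929]
False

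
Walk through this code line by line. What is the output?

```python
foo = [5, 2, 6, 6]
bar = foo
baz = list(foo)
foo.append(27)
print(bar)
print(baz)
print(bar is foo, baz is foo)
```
[5, 2, 6, 6, 27]
[5, 2, 6, 6]
True False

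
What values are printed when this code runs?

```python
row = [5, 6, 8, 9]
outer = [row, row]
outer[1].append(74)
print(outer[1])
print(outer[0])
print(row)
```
[5, 6, 8, 9, 74]
[5, 6, 8, 9, 74]
[5, 6, 8, 9, 74]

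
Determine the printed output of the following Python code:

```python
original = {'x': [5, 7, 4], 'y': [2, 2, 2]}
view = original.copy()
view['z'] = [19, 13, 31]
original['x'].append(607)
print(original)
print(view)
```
{'x': [5, 7, 4, 607], 'y': [2, 2, 2]}
{'x': [5, 7, 4, 607], 'y': [2, 2, 2], 'z': [19, 13, 31]}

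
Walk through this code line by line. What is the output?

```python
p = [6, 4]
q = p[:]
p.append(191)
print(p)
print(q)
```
[6, 4, 191]
[6, 4]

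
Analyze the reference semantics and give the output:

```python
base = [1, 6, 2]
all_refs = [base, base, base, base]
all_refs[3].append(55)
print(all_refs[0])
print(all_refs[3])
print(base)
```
[1, 6, 2, 55]
[1, 6, 2, 55]
[1, 6, 2, 55]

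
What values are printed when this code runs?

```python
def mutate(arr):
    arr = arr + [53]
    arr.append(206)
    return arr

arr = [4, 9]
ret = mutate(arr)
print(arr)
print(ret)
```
[4, 9]
[4, 9, 53, 206]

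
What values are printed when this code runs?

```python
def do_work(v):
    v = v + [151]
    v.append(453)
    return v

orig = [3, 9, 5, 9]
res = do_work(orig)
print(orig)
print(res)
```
[3, 9, 5, 9]
[3, 9, 5, 9, 151, 453]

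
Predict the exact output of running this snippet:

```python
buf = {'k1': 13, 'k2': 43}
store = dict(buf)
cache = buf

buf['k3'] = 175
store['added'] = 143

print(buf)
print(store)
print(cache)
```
{'k1': 13, 'k2': 43, 'k3': 175}
{'k1': 13, 'k2': 43, 'added': 143}
{'k1': 13, 'k2': 43, 'k3': 175}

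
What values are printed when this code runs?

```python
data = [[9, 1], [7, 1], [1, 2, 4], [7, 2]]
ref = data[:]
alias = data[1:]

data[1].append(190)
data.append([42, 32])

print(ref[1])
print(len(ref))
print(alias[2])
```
[7, 1, 190]
4
[7, 2]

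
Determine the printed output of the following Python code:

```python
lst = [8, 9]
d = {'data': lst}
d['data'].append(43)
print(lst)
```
[8, 9, 43]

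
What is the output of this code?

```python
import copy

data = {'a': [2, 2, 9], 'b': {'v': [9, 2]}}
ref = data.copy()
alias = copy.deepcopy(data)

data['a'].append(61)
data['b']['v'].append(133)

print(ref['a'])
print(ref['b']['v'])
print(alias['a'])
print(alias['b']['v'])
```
[2, 2, 9, 61]
[9, 2, 133]
[2, 2, 9]
[9, 2]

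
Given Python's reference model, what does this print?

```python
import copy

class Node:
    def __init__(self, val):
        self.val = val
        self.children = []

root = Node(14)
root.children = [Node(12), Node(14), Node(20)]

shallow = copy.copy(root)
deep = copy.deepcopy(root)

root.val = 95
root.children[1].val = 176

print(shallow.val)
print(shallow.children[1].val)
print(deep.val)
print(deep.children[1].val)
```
14
176
14
14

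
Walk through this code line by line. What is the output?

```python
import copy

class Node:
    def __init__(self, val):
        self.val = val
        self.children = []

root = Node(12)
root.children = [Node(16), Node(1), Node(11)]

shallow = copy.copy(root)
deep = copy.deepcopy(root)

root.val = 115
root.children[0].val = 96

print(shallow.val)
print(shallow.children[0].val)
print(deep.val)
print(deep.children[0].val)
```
12
96
12
16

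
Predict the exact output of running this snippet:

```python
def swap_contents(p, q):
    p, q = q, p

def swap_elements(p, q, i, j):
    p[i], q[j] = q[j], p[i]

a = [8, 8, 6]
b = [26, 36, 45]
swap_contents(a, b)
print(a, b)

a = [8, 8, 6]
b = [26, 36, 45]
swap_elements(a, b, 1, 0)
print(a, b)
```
[8, 8, 6] [26, 36, 45]
[8, 26, 6] [8, 36, 45]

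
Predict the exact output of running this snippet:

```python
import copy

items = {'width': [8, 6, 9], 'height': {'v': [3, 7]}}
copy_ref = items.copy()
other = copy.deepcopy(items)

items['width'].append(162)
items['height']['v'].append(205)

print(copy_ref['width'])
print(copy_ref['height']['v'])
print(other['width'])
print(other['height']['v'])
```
[8, 6, 9, 162]
[3, 7, 205]
[8, 6, 9]
[3, 7]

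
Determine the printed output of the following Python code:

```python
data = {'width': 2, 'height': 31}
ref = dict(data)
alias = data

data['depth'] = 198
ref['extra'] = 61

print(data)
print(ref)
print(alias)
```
{'width': 2, 'height': 31, 'depth': 198}
{'width': 2, 'height': 31, 'extra': 61}
{'width': 2, 'height': 31, 'depth': 198}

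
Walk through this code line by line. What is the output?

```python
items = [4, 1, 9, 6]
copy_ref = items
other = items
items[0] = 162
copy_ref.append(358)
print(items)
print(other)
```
[162, 1, 9, 6, 358]
[162, 1, 9, 6, 358]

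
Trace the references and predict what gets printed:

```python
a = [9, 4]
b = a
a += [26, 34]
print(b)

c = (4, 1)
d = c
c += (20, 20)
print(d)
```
[9, 4, 26, 34]
(4, 1)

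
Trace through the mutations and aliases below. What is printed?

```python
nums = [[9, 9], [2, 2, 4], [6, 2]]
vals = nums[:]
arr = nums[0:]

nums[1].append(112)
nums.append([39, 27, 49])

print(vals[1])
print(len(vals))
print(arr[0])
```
[2, 2, 4, 112]
3
[9, 9]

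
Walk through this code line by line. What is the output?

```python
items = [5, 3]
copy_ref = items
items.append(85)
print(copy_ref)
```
[5, 3, 85]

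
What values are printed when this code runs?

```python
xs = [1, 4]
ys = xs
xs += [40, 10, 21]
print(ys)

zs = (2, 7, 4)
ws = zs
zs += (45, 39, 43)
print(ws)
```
[1, 4, 40, 10, 21]
(2, 7, 4)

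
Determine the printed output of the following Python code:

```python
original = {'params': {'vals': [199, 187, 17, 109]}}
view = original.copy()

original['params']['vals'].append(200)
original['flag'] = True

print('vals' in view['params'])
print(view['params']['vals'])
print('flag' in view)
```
True
[199, 187, 17, 109, 200]
False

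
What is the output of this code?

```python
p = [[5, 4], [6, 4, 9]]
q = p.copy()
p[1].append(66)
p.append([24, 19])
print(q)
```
[[5, 4], [6, 4, 9, 66]]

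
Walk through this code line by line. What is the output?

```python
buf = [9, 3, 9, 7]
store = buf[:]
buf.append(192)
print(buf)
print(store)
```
[9, 3, 9, 7, 192]
[9, 3, 9, 7]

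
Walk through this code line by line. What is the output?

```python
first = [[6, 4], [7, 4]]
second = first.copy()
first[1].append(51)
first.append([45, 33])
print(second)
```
[[6, 4], [7, 4, 51]]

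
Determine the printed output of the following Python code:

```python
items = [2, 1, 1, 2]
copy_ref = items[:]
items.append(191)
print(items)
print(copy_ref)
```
[2, 1, 1, 2, 191]
[2, 1, 1, 2]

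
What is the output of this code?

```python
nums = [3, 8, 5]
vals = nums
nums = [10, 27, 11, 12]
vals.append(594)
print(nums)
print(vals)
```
[10, 27, 11, 12]
[3, 8, 5, 594]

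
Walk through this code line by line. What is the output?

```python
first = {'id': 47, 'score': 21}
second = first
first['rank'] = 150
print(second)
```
{'id': 47, 'score': 21, 'rank': 150}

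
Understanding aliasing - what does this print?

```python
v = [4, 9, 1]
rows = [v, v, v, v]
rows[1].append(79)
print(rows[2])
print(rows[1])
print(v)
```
[4, 9, 1, 79]
[4, 9, 1, 79]
[4, 9, 1, 79]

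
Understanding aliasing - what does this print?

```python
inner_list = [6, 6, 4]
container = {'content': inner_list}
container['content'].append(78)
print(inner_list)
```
[6, 6, 4, 78]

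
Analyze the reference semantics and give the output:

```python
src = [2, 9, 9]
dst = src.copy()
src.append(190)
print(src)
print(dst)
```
[2, 9, 9, 190]
[2, 9, 9]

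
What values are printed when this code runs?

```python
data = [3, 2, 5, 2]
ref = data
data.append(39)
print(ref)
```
[3, 2, 5, 2, 39]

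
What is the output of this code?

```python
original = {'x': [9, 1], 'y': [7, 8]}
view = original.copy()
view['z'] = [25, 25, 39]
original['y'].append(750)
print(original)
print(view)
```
{'x': [9, 1], 'y': [7, 8, 750]}
{'x': [9, 1], 'y': [7, 8, 750], 'z': [25, 25, 39]}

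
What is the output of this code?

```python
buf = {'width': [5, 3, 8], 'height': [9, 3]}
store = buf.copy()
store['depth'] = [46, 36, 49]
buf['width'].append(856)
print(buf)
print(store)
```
{'width': [5, 3, 8, 856], 'height': [9, 3]}
{'width': [5, 3, 8, 856], 'height': [9, 3], 'depth': [46, 36, 49]}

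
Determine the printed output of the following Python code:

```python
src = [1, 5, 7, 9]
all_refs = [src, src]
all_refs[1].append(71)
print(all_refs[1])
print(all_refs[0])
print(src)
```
[1, 5, 7, 9, 71]
[1, 5, 7, 9, 71]
[1, 5, 7, 9, 71]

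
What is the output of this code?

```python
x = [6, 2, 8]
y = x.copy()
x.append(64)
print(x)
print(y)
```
[6, 2, 8, 64]
[6, 2, 8]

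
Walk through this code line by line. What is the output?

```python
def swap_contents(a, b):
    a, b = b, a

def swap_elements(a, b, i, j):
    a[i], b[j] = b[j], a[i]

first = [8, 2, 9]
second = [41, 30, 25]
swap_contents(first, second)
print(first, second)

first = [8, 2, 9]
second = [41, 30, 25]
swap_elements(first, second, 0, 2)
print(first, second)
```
[8, 2, 9] [41, 30, 25]
[25, 2, 9] [41, 30, 8]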